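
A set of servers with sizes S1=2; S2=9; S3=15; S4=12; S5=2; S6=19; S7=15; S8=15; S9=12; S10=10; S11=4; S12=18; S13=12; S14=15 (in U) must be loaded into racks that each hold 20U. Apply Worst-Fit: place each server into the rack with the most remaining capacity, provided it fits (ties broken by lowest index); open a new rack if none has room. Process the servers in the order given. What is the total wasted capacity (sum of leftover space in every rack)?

60

rack 1: place S1 (2U), 18U left
rack 1: place S2 (9U), 9U left
rack 2: place S3 (15U), 5U left
rack 3: place S4 (12U), 8U left
rack 1: place S5 (2U), 7U left
rack 4: place S6 (19U), 1U left
rack 5: place S7 (15U), 5U left
rack 6: place S8 (15U), 5U left
rack 7: place S9 (12U), 8U left
rack 8: place S10 (10U), 10U left
rack 8: place S11 (4U), 6U left
rack 9: place S12 (18U), 2U left
rack 10: place S13 (12U), 8U left
rack 11: place S14 (15U), 5U left
11 racks × 20U = 220U; used 160U; unused 60U.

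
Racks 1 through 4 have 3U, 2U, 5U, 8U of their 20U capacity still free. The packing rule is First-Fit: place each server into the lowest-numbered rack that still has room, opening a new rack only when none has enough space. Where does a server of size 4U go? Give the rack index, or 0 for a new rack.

Racks with room: rack 3 (5U), rack 4 (8U).
The first with room is rack 3.

3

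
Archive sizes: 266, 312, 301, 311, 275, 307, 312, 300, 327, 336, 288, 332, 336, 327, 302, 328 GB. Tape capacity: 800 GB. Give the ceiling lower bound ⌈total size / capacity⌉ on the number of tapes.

7

Total size = 266 + 312 + 301 + 311 + 275 + 307 + 312 + 300 + 327 + 336 + 288 + 332 + 336 + 327 + 302 + 328 = 4960 GB.
⌈4960 / 800⌉ = 7.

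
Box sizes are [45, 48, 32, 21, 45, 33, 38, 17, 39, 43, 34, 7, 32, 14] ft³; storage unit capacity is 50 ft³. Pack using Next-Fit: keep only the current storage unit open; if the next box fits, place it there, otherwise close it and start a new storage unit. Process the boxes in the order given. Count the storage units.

12 storage units

storage unit 1: place 45 ft³, 5 ft³ left
storage unit 2: place 48 ft³, 2 ft³ left
storage unit 3: place 32 ft³, 18 ft³ left
storage unit 4: place 21 ft³, 29 ft³ left
storage unit 5: place 45 ft³, 5 ft³ left
storage unit 6: place 33 ft³, 17 ft³ left
storage unit 7: place 38 ft³, 12 ft³ left
storage unit 8: place 17 ft³, 33 ft³ left
storage unit 9: place 39 ft³, 11 ft³ left
storage unit 10: place 43 ft³, 7 ft³ left
storage unit 11: place 34 ft³, 16 ft³ left
storage unit 11: place 7 ft³, 9 ft³ left
storage unit 12: place 32 ft³, 18 ft³ left
storage unit 12: place 14 ft³, 4 ft³ left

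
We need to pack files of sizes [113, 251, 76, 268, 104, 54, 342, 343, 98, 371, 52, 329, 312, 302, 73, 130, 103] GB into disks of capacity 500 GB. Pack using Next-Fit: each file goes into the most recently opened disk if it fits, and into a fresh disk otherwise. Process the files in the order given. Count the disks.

113 GB → disk 1 (remaining 387 GB)
251 GB → disk 1 (remaining 136 GB)
76 GB → disk 1 (remaining 60 GB)
268 GB → disk 2 (remaining 232 GB)
104 GB → disk 2 (remaining 128 GB)
54 GB → disk 2 (remaining 74 GB)
342 GB → disk 3 (remaining 158 GB)
343 GB → disk 4 (remaining 157 GB)
98 GB → disk 4 (remaining 59 GB)
371 GB → disk 5 (remaining 129 GB)
52 GB → disk 5 (remaining 77 GB)
329 GB → disk 6 (remaining 171 GB)
312 GB → disk 7 (remaining 188 GB)
302 GB → disk 8 (remaining 198 GB)
73 GB → disk 8 (remaining 125 GB)
130 GB → disk 9 (remaining 370 GB)
103 GB → disk 9 (remaining 267 GB)

9 disks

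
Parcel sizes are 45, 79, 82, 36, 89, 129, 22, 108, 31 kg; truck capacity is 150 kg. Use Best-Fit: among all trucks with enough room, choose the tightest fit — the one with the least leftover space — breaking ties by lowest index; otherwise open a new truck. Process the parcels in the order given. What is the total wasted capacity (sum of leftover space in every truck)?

Put 45 kg in truck 1; 105 kg remain.
Put 79 kg in truck 1; 26 kg remain.
Put 82 kg in truck 2; 68 kg remain.
Put 36 kg in truck 2; 32 kg remain.
Put 89 kg in truck 3; 61 kg remain.
Put 129 kg in truck 4; 21 kg remain.
Put 22 kg in truck 1; 4 kg remain.
Put 108 kg in truck 5; 42 kg remain.
Put 31 kg in truck 2; 1 kg remain.
5 trucks × 150 kg = 750 kg; used 621 kg; unused 129 kg.

129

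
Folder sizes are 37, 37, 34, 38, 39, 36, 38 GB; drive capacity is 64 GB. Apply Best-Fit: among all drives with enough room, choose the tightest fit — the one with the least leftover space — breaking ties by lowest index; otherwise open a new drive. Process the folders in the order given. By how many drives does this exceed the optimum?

Best-Fit: [37] [37] [34] [38] [39] [36] [38] → 7 drives.
7 folders exceed 32 GB (half the capacity), and no two of those can share a drive, so at least 7 drives are needed.
So 7 is already optimal.

0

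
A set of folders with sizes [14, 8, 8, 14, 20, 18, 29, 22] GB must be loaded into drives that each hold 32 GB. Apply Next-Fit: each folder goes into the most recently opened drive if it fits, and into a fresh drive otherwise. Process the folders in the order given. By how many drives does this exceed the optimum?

Next-Fit: [14,8,8] [14] [20] [18] [29] [22] → 6 drives.
Total size 133 GB; any packing needs at least ⌈133/32⌉ = 5 drives.
An optimal packing achieves that bound: [29] [22,8] [20,8] [18,14] [14] → 5 drives.
Excess: 6 − 5 = 1.

1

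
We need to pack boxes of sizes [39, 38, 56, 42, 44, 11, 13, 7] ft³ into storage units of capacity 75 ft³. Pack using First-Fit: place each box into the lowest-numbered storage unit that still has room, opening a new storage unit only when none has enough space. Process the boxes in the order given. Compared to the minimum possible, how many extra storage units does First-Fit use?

0

First-Fit: [39,11,13,7] [38] [56] [42] [44] → 5 storage units.
5 boxes exceed 37.5 ft³ (half the capacity), and no two of those can share a storage unit, so at least 5 storage units are needed.
So 5 is already optimal.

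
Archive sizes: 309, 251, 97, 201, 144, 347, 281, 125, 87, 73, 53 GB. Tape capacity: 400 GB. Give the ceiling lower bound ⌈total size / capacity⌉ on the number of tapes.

5

Total size = 309 + 251 + 97 + 201 + 144 + 347 + 281 + 125 + 87 + 73 + 53 = 1968 GB.
⌈1968 / 400⌉ = 5.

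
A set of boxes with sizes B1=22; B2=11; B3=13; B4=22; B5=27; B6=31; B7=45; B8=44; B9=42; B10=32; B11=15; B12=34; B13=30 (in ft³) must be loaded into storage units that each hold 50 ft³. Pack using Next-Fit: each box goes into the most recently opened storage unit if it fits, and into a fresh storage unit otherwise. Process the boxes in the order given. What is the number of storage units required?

storage unit 1: place B1 (22 ft³), 28 ft³ left
storage unit 1: place B2 (11 ft³), 17 ft³ left
storage unit 1: place B3 (13 ft³), 4 ft³ left
storage unit 2: place B4 (22 ft³), 28 ft³ left
storage unit 2: place B5 (27 ft³), 1 ft³ left
storage unit 3: place B6 (31 ft³), 19 ft³ left
storage unit 4: place B7 (45 ft³), 5 ft³ left
storage unit 5: place B8 (44 ft³), 6 ft³ left
storage unit 6: place B9 (42 ft³), 8 ft³ left
storage unit 7: place B10 (32 ft³), 18 ft³ left
storage unit 7: place B11 (15 ft³), 3 ft³ left
storage unit 8: place B12 (34 ft³), 16 ft³ left
storage unit 9: place B13 (30 ft³), 20 ft³ left
Final storage units: [22,11,13] [22,27] [31] [45] [44] [42] [32,15] [34] [30].

9 storage units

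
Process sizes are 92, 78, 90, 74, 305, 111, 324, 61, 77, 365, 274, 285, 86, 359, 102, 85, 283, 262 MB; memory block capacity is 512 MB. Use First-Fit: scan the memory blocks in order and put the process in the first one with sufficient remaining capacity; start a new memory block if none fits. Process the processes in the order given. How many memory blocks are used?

memory block 1: place 92 MB, 420 MB left
memory block 1: place 78 MB, 342 MB left
memory block 1: place 90 MB, 252 MB left
memory block 1: place 74 MB, 178 MB left
memory block 2: place 305 MB, 207 MB left
memory block 1: place 111 MB, 67 MB left
memory block 3: place 324 MB, 188 MB left
memory block 1: place 61 MB, 6 MB left
memory block 2: place 77 MB, 130 MB left
memory block 4: place 365 MB, 147 MB left
memory block 5: place 274 MB, 238 MB left
memory block 6: place 285 MB, 227 MB left
memory block 2: place 86 MB, 44 MB left
memory block 7: place 359 MB, 153 MB left
memory block 3: place 102 MB, 86 MB left
memory block 3: place 85 MB, 1 MB left
memory block 8: place 283 MB, 229 MB left
memory block 9: place 262 MB, 250 MB left
Final memory blocks: [92,78,90,74,111,61] [305,77,86] [324,102,85] [365] [274] [285] [359] [283] [262].

9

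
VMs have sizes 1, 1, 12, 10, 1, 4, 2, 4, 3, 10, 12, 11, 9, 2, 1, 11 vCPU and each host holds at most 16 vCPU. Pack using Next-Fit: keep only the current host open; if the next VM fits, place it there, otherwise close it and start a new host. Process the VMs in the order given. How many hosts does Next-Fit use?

1 vCPU → host 1 (remaining 15 vCPU)
1 vCPU → host 1 (remaining 14 vCPU)
12 vCPU → host 1 (remaining 2 vCPU)
10 vCPU → host 2 (remaining 6 vCPU)
1 vCPU → host 2 (remaining 5 vCPU)
4 vCPU → host 2 (remaining 1 vCPU)
2 vCPU → host 3 (remaining 14 vCPU)
4 vCPU → host 3 (remaining 10 vCPU)
3 vCPU → host 3 (remaining 7 vCPU)
10 vCPU → host 4 (remaining 6 vCPU)
12 vCPU → host 5 (remaining 4 vCPU)
11 vCPU → host 6 (remaining 5 vCPU)
9 vCPU → host 7 (remaining 7 vCPU)
2 vCPU → host 7 (remaining 5 vCPU)
1 vCPU → host 7 (remaining 4 vCPU)
11 vCPU → host 8 (remaining 5 vCPU)

8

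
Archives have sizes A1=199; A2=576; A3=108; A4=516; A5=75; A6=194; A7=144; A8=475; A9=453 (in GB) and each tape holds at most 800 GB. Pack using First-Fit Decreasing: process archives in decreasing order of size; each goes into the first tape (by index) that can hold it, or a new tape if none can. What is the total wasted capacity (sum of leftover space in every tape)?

460

Sorted descending: 576, 516, 475, 453, 199, 194, 144, 108, 75.
tape 1: place 576 GB, 224 GB left
tape 2: place 516 GB, 284 GB left
tape 3: place 475 GB, 325 GB left
tape 4: place 453 GB, 347 GB left
tape 1: place 199 GB, 25 GB left
tape 2: place 194 GB, 90 GB left
tape 3: place 144 GB, 181 GB left
tape 3: place 108 GB, 73 GB left
tape 2: place 75 GB, 15 GB left
4 tapes × 800 GB = 3200 GB; used 2740 GB; unused 460 GB.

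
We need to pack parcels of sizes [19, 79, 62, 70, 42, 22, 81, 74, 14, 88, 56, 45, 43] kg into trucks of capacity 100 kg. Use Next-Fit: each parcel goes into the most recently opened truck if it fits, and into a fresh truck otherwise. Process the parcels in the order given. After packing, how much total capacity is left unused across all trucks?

205

19 kg → truck 1 (remaining 81 kg)
79 kg → truck 1 (remaining 2 kg)
62 kg → truck 2 (remaining 38 kg)
70 kg → truck 3 (remaining 30 kg)
42 kg → truck 4 (remaining 58 kg)
22 kg → truck 4 (remaining 36 kg)
81 kg → truck 5 (remaining 19 kg)
74 kg → truck 6 (remaining 26 kg)
14 kg → truck 6 (remaining 12 kg)
88 kg → truck 7 (remaining 12 kg)
56 kg → truck 8 (remaining 44 kg)
45 kg → truck 9 (remaining 55 kg)
43 kg → truck 9 (remaining 12 kg)
9 trucks × 100 kg = 900 kg; used 695 kg; unused 205 kg.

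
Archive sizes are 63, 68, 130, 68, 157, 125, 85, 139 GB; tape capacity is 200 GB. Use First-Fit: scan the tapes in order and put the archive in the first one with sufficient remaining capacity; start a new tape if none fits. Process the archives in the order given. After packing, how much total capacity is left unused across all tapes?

365

tape 1: place 63 GB, 137 GB left
tape 1: place 68 GB, 69 GB left
tape 2: place 130 GB, 70 GB left
tape 1: place 68 GB, 1 GB left
tape 3: place 157 GB, 43 GB left
tape 4: place 125 GB, 75 GB left
tape 5: place 85 GB, 115 GB left
tape 6: place 139 GB, 61 GB left
6 tapes × 200 GB = 1200 GB; used 835 GB; unused 365 GB.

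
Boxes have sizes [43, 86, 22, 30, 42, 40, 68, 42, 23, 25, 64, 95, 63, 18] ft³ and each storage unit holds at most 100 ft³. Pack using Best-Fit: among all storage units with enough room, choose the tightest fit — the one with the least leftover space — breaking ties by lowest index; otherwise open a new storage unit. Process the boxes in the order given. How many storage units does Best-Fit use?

8

storage unit 1: place 43 ft³, 57 ft³ left
storage unit 2: place 86 ft³, 14 ft³ left
storage unit 1: place 22 ft³, 35 ft³ left
storage unit 1: place 30 ft³, 5 ft³ left
storage unit 3: place 42 ft³, 58 ft³ left
storage unit 3: place 40 ft³, 18 ft³ left
storage unit 4: place 68 ft³, 32 ft³ left
storage unit 5: place 42 ft³, 58 ft³ left
storage unit 4: place 23 ft³, 9 ft³ left
storage unit 5: place 25 ft³, 33 ft³ left
storage unit 6: place 64 ft³, 36 ft³ left
storage unit 7: place 95 ft³, 5 ft³ left
storage unit 8: place 63 ft³, 37 ft³ left
storage unit 3: place 18 ft³, 0 ft³ left
Final storage units: [43,22,30] [86] [42,40,18] [68,23] [42,25] [64] [95] [63].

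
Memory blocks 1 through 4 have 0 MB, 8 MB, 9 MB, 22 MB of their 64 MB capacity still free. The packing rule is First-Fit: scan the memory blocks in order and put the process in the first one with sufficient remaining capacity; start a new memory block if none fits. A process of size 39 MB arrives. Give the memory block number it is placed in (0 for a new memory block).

No memory block has ≥ 39 MB free, so a new memory block is opened.

0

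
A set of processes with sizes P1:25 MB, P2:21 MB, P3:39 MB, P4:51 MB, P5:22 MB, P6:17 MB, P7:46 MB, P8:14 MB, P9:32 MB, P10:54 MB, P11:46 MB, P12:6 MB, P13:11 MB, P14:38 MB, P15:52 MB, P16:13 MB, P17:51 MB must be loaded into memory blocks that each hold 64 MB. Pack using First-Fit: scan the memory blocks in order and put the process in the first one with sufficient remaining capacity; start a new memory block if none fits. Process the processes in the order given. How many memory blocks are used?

10 memory blocks

memory block 1: place P1 (25 MB), 39 MB left
memory block 1: place P2 (21 MB), 18 MB left
memory block 2: place P3 (39 MB), 25 MB left
memory block 3: place P4 (51 MB), 13 MB left
memory block 2: place P5 (22 MB), 3 MB left
memory block 1: place P6 (17 MB), 1 MB left
memory block 4: place P7 (46 MB), 18 MB left
memory block 4: place P8 (14 MB), 4 MB left
memory block 5: place P9 (32 MB), 32 MB left
memory block 6: place P10 (54 MB), 10 MB left
memory block 7: place P11 (46 MB), 18 MB left
memory block 3: place P12 (6 MB), 7 MB left
memory block 5: place P13 (11 MB), 21 MB left
memory block 8: place P14 (38 MB), 26 MB left
memory block 9: place P15 (52 MB), 12 MB left
memory block 5: place P16 (13 MB), 8 MB left
memory block 10: place P17 (51 MB), 13 MB left
Final memory blocks: [25,21,17] [39,22] [51,6] [46,14] [32,11,13] [54] [46] [38] [52] [51].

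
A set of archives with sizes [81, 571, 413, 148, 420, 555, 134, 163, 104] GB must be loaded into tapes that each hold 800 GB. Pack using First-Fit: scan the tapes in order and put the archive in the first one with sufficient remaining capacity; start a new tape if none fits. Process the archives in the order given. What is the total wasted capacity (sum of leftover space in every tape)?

611

tape 1: place 81 GB, 719 GB left
tape 1: place 571 GB, 148 GB left
tape 2: place 413 GB, 387 GB left
tape 1: place 148 GB, 0 GB left
tape 3: place 420 GB, 380 GB left
tape 4: place 555 GB, 245 GB left
tape 2: place 134 GB, 253 GB left
tape 2: place 163 GB, 90 GB left
tape 3: place 104 GB, 276 GB left
4 tapes × 800 GB = 3200 GB; used 2589 GB; unused 611 GB.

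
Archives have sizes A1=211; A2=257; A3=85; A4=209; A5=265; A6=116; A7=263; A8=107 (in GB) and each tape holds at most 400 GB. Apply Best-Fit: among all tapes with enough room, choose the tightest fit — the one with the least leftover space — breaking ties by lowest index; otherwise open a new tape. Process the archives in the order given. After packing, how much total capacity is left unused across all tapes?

487

A1 (211 GB) → tape 1 (remaining 189 GB)
A2 (257 GB) → tape 2 (remaining 143 GB)
A3 (85 GB) → tape 2 (remaining 58 GB)
A4 (209 GB) → tape 3 (remaining 191 GB)
A5 (265 GB) → tape 4 (remaining 135 GB)
A6 (116 GB) → tape 4 (remaining 19 GB)
A7 (263 GB) → tape 5 (remaining 137 GB)
A8 (107 GB) → tape 5 (remaining 30 GB)
5 tapes × 400 GB = 2000 GB; used 1513 GB; unused 487 GB.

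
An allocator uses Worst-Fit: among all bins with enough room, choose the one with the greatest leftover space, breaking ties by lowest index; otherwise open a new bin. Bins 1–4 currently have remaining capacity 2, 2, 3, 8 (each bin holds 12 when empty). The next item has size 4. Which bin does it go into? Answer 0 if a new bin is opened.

4

Bins with room: bin 4 (8).
Most room is bin 4 with 8 free.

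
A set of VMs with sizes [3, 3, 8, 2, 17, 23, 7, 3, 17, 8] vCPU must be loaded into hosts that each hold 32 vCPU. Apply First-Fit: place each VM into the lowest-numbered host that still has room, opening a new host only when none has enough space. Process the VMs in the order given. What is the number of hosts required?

4

3 vCPU → host 1 (remaining 29 vCPU)
3 vCPU → host 1 (remaining 26 vCPU)
8 vCPU → host 1 (remaining 18 vCPU)
2 vCPU → host 1 (remaining 16 vCPU)
17 vCPU → host 2 (remaining 15 vCPU)
23 vCPU → host 3 (remaining 9 vCPU)
7 vCPU → host 1 (remaining 9 vCPU)
3 vCPU → host 1 (remaining 6 vCPU)
17 vCPU → host 4 (remaining 15 vCPU)
8 vCPU → host 2 (remaining 7 vCPU)
Final hosts: [3,3,8,2,7,3] [17,8] [23] [17].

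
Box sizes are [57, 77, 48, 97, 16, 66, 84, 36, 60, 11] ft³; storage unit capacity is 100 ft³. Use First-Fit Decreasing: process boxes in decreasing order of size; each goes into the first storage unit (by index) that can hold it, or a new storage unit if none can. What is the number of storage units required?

Sorted descending: 97, 84, 77, 66, 60, 57, 48, 36, 16, 11.
Put 97 ft³ in storage unit 1; 3 ft³ remain.
Put 84 ft³ in storage unit 2; 16 ft³ remain.
Put 77 ft³ in storage unit 3; 23 ft³ remain.
Put 66 ft³ in storage unit 4; 34 ft³ remain.
Put 60 ft³ in storage unit 5; 40 ft³ remain.
Put 57 ft³ in storage unit 6; 43 ft³ remain.
Put 48 ft³ in storage unit 7; 52 ft³ remain.
Put 36 ft³ in storage unit 5; 4 ft³ remain.
Put 16 ft³ in storage unit 2; 0 ft³ remain.
Put 11 ft³ in storage unit 3; 12 ft³ remain.

7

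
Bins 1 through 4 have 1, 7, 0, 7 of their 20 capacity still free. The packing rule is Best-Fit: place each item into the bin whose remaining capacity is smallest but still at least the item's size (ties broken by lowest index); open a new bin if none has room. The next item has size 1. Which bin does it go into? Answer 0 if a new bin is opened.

Bins with room: bin 1 (1), bin 2 (7), bin 4 (7).
Tightest fit is bin 1 with 1 free.

1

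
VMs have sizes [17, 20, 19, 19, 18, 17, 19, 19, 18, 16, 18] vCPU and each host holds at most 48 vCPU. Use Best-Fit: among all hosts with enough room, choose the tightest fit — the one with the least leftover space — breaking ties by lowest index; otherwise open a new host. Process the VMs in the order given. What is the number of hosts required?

Put 17 vCPU in host 1; 31 vCPU remain.
Put 20 vCPU in host 1; 11 vCPU remain.
Put 19 vCPU in host 2; 29 vCPU remain.
Put 19 vCPU in host 2; 10 vCPU remain.
Put 18 vCPU in host 3; 30 vCPU remain.
Put 17 vCPU in host 3; 13 vCPU remain.
Put 19 vCPU in host 4; 29 vCPU remain.
Put 19 vCPU in host 4; 10 vCPU remain.
Put 18 vCPU in host 5; 30 vCPU remain.
Put 16 vCPU in host 5; 14 vCPU remain.
Put 18 vCPU in host 6; 30 vCPU remain.
Final hosts: [17,20] [19,19] [18,17] [19,19] [18,16] [18].

6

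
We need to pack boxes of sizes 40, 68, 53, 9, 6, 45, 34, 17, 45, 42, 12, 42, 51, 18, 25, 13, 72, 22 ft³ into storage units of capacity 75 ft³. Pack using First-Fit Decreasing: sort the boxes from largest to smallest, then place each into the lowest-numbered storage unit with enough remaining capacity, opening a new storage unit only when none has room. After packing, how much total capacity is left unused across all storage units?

Sorted descending: 72, 68, 53, 51, 45, 45, 42, 42, 40, 34, 25, 22, 18, 17, 13, 12, 9, 6.
storage unit 1: place 72 ft³, 3 ft³ left
storage unit 2: place 68 ft³, 7 ft³ left
storage unit 3: place 53 ft³, 22 ft³ left
storage unit 4: place 51 ft³, 24 ft³ left
storage unit 5: place 45 ft³, 30 ft³ left
storage unit 6: place 45 ft³, 30 ft³ left
storage unit 7: place 42 ft³, 33 ft³ left
storage unit 8: place 42 ft³, 33 ft³ left
storage unit 9: place 40 ft³, 35 ft³ left
storage unit 9: place 34 ft³, 1 ft³ left
storage unit 5: place 25 ft³, 5 ft³ left
storage unit 3: place 22 ft³, 0 ft³ left
storage unit 4: place 18 ft³, 6 ft³ left
storage unit 6: place 17 ft³, 13 ft³ left
storage unit 6: place 13 ft³, 0 ft³ left
storage unit 7: place 12 ft³, 21 ft³ left
storage unit 7: place 9 ft³, 12 ft³ left
storage unit 2: place 6 ft³, 1 ft³ left
9 storage units × 75 ft³ = 675 ft³; used 614 ft³; unused 61 ft³.

61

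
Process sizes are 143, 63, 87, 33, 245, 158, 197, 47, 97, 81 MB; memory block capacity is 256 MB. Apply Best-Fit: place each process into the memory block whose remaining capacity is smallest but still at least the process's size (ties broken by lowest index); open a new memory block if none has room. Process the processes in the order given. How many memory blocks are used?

5 memory blocks

143 MB → memory block 1 (remaining 113 MB)
63 MB → memory block 1 (remaining 50 MB)
87 MB → memory block 2 (remaining 169 MB)
33 MB → memory block 1 (remaining 17 MB)
245 MB → memory block 3 (remaining 11 MB)
158 MB → memory block 2 (remaining 11 MB)
197 MB → memory block 4 (remaining 59 MB)
47 MB → memory block 4 (remaining 12 MB)
97 MB → memory block 5 (remaining 159 MB)
81 MB → memory block 5 (remaining 78 MB)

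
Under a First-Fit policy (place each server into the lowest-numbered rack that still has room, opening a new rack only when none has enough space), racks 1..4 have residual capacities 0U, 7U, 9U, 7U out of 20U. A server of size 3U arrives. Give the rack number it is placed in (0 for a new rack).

2

Racks with room: rack 2 (7U), rack 3 (9U), rack 4 (7U).
The first with room is rack 2.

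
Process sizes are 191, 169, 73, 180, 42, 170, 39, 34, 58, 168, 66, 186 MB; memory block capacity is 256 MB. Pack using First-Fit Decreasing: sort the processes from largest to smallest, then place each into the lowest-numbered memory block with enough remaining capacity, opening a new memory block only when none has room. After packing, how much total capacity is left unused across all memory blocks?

160

Sorted descending: 191, 186, 180, 170, 169, 168, 73, 66, 58, 42, 39, 34.
191 MB → memory block 1 (remaining 65 MB)
186 MB → memory block 2 (remaining 70 MB)
180 MB → memory block 3 (remaining 76 MB)
170 MB → memory block 4 (remaining 86 MB)
169 MB → memory block 5 (remaining 87 MB)
168 MB → memory block 6 (remaining 88 MB)
73 MB → memory block 3 (remaining 3 MB)
66 MB → memory block 2 (remaining 4 MB)
58 MB → memory block 1 (remaining 7 MB)
42 MB → memory block 4 (remaining 44 MB)
39 MB → memory block 4 (remaining 5 MB)
34 MB → memory block 5 (remaining 53 MB)
6 memory blocks × 256 MB = 1536 MB; used 1376 MB; unused 160 MB.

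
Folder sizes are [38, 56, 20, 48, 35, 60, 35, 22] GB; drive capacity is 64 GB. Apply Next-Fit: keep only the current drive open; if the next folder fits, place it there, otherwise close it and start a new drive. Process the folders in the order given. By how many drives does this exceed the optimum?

Next-Fit: [38] [56] [20] [48] [35] [60] [35,22] → 7 drives.
6 folders exceed 32 GB (half the capacity), and no two of those can share a drive, so at least 6 drives are needed.
An optimal packing achieves that bound: [60] [56] [48] [38,22] [35,20] [35] → 6 drives.
Excess: 7 − 6 = 1.

1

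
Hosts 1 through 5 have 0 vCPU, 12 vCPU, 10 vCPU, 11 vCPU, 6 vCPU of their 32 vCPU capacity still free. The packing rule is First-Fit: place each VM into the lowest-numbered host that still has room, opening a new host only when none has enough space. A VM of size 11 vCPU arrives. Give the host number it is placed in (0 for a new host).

2

Hosts with room: host 2 (12 vCPU), host 4 (11 vCPU).
The first with room is host 2.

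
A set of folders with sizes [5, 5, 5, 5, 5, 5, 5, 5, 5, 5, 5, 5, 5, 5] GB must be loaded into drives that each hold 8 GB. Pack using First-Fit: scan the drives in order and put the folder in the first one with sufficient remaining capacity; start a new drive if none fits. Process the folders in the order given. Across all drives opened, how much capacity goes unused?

drive 1: place 5 GB, 3 GB left
drive 2: place 5 GB, 3 GB left
drive 3: place 5 GB, 3 GB left
drive 4: place 5 GB, 3 GB left
drive 5: place 5 GB, 3 GB left
drive 6: place 5 GB, 3 GB left
drive 7: place 5 GB, 3 GB left
drive 8: place 5 GB, 3 GB left
drive 9: place 5 GB, 3 GB left
drive 10: place 5 GB, 3 GB left
drive 11: place 5 GB, 3 GB left
drive 12: place 5 GB, 3 GB left
drive 13: place 5 GB, 3 GB left
drive 14: place 5 GB, 3 GB left
14 drives × 8 GB = 112 GB; used 70 GB; unused 42 GB.

42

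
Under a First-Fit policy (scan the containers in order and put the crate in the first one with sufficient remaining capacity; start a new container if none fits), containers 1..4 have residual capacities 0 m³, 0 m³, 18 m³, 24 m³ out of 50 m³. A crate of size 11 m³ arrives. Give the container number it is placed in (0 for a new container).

Containers with room: container 3 (18 m³), container 4 (24 m³).
The first with room is container 3.

3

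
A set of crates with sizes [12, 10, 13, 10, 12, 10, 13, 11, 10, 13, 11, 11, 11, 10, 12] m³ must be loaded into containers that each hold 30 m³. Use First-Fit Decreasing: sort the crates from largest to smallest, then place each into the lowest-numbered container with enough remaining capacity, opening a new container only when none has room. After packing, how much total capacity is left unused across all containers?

41

Sorted descending: 13, 13, 13, 12, 12, 12, 11, 11, 11, 11, 10, 10, 10, 10, 10.
container 1: place 13 m³, 17 m³ left
container 1: place 13 m³, 4 m³ left
container 2: place 13 m³, 17 m³ left
container 2: place 12 m³, 5 m³ left
container 3: place 12 m³, 18 m³ left
container 3: place 12 m³, 6 m³ left
container 4: place 11 m³, 19 m³ left
container 4: place 11 m³, 8 m³ left
container 5: place 11 m³, 19 m³ left
container 5: place 11 m³, 8 m³ left
container 6: place 10 m³, 20 m³ left
container 6: place 10 m³, 10 m³ left
container 6: place 10 m³, 0 m³ left
container 7: place 10 m³, 20 m³ left
container 7: place 10 m³, 10 m³ left
7 containers × 30 m³ = 210 m³; used 169 m³; unused 41 m³.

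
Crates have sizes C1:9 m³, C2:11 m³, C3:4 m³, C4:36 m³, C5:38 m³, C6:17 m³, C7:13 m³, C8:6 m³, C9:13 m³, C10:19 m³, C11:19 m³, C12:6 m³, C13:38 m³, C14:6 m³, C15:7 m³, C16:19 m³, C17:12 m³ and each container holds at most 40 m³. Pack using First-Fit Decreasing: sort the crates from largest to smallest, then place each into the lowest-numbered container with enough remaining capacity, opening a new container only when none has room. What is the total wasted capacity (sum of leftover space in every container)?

Sorted descending: 38, 38, 36, 19, 19, 19, 17, 13, 13, 12, 11, 9, 7, 6, 6, 6, 4.
38 m³ → container 1 (remaining 2 m³)
38 m³ → container 2 (remaining 2 m³)
36 m³ → container 3 (remaining 4 m³)
19 m³ → container 4 (remaining 21 m³)
19 m³ → container 4 (remaining 2 m³)
19 m³ → container 5 (remaining 21 m³)
17 m³ → container 5 (remaining 4 m³)
13 m³ → container 6 (remaining 27 m³)
13 m³ → container 6 (remaining 14 m³)
12 m³ → container 6 (remaining 2 m³)
11 m³ → container 7 (remaining 29 m³)
9 m³ → container 7 (remaining 20 m³)
7 m³ → container 7 (remaining 13 m³)
6 m³ → container 7 (remaining 7 m³)
6 m³ → container 7 (remaining 1 m³)
6 m³ → container 8 (remaining 34 m³)
4 m³ → container 3 (remaining 0 m³)
8 containers × 40 m³ = 320 m³; used 273 m³; unused 47 m³.

47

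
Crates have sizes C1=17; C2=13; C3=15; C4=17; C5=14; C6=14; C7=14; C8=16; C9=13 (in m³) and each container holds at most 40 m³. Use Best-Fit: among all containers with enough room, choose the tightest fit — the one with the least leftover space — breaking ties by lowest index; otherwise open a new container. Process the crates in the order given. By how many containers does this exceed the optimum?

Best-Fit: [17,13] [15,17] [14,14] [14,16] [13] → 5 containers.
Total size 133 m³; any packing needs at least ⌈133/40⌉ = 4 containers.
An optimal packing achieves that bound: [17,17] [16,15] [14,14] [14,13,13] → 4 containers.
Excess: 5 − 4 = 1.

1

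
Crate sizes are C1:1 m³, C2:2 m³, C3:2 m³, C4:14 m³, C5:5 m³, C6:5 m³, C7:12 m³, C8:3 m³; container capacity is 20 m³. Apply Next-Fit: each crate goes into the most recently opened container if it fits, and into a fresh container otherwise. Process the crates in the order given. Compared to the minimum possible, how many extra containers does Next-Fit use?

0

Next-Fit: [1,2,2,14] [5,5] [12,3] → 3 containers.
Total size 44 m³; any packing needs at least ⌈44/20⌉ = 3 containers.
So 3 is already optimal.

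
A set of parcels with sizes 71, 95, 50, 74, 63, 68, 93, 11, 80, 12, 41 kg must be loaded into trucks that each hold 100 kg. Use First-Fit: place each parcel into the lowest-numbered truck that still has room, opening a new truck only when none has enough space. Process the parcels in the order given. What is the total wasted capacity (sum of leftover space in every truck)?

142

71 kg → truck 1 (remaining 29 kg)
95 kg → truck 2 (remaining 5 kg)
50 kg → truck 3 (remaining 50 kg)
74 kg → truck 4 (remaining 26 kg)
63 kg → truck 5 (remaining 37 kg)
68 kg → truck 6 (remaining 32 kg)
93 kg → truck 7 (remaining 7 kg)
11 kg → truck 1 (remaining 18 kg)
80 kg → truck 8 (remaining 20 kg)
12 kg → truck 1 (remaining 6 kg)
41 kg → truck 3 (remaining 9 kg)
8 trucks × 100 kg = 800 kg; used 658 kg; unused 142 kg.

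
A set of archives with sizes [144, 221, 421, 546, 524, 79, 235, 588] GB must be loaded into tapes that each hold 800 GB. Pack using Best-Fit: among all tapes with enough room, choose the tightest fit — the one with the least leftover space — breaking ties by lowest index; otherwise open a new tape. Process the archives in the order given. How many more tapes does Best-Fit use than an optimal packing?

Best-Fit: [144,221,421] [546,79] [524,235] [588] → 4 tapes.
Total size 2758 GB; any packing needs at least ⌈2758/800⌉ = 4 tapes.
So 4 is already optimal.

0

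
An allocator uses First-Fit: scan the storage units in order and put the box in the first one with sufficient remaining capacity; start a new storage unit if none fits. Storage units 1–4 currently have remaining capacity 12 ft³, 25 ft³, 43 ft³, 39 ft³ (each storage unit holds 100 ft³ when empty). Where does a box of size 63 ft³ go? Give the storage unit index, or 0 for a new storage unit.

No storage unit has ≥ 63 ft³ free, so a new storage unit is opened.

0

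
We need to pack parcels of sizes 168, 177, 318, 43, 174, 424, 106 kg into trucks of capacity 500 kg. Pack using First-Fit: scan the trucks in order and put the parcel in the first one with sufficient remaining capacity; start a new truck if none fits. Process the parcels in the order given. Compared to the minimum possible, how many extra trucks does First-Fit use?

0

First-Fit: [168,177,43,106] [318,174] [424] → 3 trucks.
Total size 1410 kg; any packing needs at least ⌈1410/500⌉ = 3 trucks.
So 3 is already optimal.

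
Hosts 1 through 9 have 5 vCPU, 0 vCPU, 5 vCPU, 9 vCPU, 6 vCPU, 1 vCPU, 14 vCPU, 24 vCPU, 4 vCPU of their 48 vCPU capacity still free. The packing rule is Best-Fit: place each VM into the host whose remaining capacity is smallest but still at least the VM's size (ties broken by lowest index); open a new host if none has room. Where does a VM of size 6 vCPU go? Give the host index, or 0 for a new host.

Hosts with room: host 4 (9 vCPU), host 5 (6 vCPU), host 7 (14 vCPU), host 8 (24 vCPU).
Tightest fit is host 5 with 6 vCPU free.

5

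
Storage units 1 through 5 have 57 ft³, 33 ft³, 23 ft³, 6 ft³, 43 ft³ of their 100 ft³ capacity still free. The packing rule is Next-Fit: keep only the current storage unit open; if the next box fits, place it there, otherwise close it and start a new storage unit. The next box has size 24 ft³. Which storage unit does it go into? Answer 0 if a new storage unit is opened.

Next-Fit only looks at storage unit 5, which has 43 ft³ free.
24 ft³ fits there.

5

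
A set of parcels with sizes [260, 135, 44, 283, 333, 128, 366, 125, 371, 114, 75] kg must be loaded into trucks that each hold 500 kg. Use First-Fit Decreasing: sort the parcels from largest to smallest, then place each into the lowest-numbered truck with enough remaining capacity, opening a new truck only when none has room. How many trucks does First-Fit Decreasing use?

5 trucks

Sorted descending: 371, 366, 333, 283, 260, 135, 128, 125, 114, 75, 44.
Put 371 kg in truck 1; 129 kg remain.
Put 366 kg in truck 2; 134 kg remain.
Put 333 kg in truck 3; 167 kg remain.
Put 283 kg in truck 4; 217 kg remain.
Put 260 kg in truck 5; 240 kg remain.
Put 135 kg in truck 3; 32 kg remain.
Put 128 kg in truck 1; 1 kg remain.
Put 125 kg in truck 2; 9 kg remain.
Put 114 kg in truck 4; 103 kg remain.
Put 75 kg in truck 4; 28 kg remain.
Put 44 kg in truck 5; 196 kg remain.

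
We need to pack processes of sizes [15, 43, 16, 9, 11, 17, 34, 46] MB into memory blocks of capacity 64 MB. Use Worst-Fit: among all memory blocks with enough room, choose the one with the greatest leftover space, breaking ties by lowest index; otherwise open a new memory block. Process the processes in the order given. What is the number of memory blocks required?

memory block 1: place 15 MB, 49 MB left
memory block 1: place 43 MB, 6 MB left
memory block 2: place 16 MB, 48 MB left
memory block 2: place 9 MB, 39 MB left
memory block 2: place 11 MB, 28 MB left
memory block 2: place 17 MB, 11 MB left
memory block 3: place 34 MB, 30 MB left
memory block 4: place 46 MB, 18 MB left

4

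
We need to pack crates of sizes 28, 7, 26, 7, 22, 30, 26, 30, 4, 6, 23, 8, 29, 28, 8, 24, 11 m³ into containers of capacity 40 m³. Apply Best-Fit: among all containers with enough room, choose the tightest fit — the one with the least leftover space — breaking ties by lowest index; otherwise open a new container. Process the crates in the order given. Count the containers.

Put 28 m³ in container 1; 12 m³ remain.
Put 7 m³ in container 1; 5 m³ remain.
Put 26 m³ in container 2; 14 m³ remain.
Put 7 m³ in container 2; 7 m³ remain.
Put 22 m³ in container 3; 18 m³ remain.
Put 30 m³ in container 4; 10 m³ remain.
Put 26 m³ in container 5; 14 m³ remain.
Put 30 m³ in container 6; 10 m³ remain.
Put 4 m³ in container 1; 1 m³ remain.
Put 6 m³ in container 2; 1 m³ remain.
Put 23 m³ in container 7; 17 m³ remain.
Put 8 m³ in container 4; 2 m³ remain.
Put 29 m³ in container 8; 11 m³ remain.
Put 28 m³ in container 9; 12 m³ remain.
Put 8 m³ in container 6; 2 m³ remain.
Put 24 m³ in container 10; 16 m³ remain.
Put 11 m³ in container 8; 0 m³ remain.
Final containers: [28,7,4] [26,7,6] [22] [30,8] [26] [30,8] [23] [29,11] [28] [24].

10 containers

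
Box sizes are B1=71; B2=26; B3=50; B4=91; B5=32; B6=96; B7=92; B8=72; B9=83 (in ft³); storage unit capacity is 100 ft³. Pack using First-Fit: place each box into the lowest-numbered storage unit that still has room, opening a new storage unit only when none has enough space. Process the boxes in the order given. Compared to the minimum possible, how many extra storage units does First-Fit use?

0

First-Fit: [71,26] [50,32] [91] [96] [92] [72] [83] → 7 storage units.
Total size 613 ft³; any packing needs at least ⌈613/100⌉ = 7 storage units.
So 7 is already optimal.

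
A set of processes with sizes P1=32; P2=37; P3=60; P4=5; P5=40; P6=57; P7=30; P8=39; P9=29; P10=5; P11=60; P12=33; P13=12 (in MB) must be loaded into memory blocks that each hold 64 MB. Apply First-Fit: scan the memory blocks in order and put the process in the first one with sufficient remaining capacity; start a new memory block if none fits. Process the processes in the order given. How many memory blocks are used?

memory block 1: place P1 (32 MB), 32 MB left
memory block 2: place P2 (37 MB), 27 MB left
memory block 3: place P3 (60 MB), 4 MB left
memory block 1: place P4 (5 MB), 27 MB left
memory block 4: place P5 (40 MB), 24 MB left
memory block 5: place P6 (57 MB), 7 MB left
memory block 6: place P7 (30 MB), 34 MB left
memory block 7: place P8 (39 MB), 25 MB left
memory block 6: place P9 (29 MB), 5 MB left
memory block 1: place P10 (5 MB), 22 MB left
memory block 8: place P11 (60 MB), 4 MB left
memory block 9: place P12 (33 MB), 31 MB left
memory block 1: place P13 (12 MB), 10 MB left
Final memory blocks: [32,5,5,12] [37] [60] [40] [57] [30,29] [39] [60] [33].

9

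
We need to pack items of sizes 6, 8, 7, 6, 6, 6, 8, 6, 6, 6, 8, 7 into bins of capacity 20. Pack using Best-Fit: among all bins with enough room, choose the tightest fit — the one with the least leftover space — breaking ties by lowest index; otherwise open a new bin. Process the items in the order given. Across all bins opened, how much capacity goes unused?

20

Put 6 in bin 1; 14 remain.
Put 8 in bin 1; 6 remain.
Put 7 in bin 2; 13 remain.
Put 6 in bin 1; 0 remain.
Put 6 in bin 2; 7 remain.
Put 6 in bin 2; 1 remain.
Put 8 in bin 3; 12 remain.
Put 6 in bin 3; 6 remain.
Put 6 in bin 3; 0 remain.
Put 6 in bin 4; 14 remain.
Put 8 in bin 4; 6 remain.
Put 7 in bin 5; 13 remain.
5 bins × 20 = 100; used 80; unused 20.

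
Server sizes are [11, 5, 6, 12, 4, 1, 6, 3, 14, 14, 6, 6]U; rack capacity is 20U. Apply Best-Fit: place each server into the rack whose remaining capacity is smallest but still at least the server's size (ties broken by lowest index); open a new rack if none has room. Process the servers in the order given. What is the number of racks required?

11U → rack 1 (remaining 9U)
5U → rack 1 (remaining 4U)
6U → rack 2 (remaining 14U)
12U → rack 2 (remaining 2U)
4U → rack 1 (remaining 0U)
1U → rack 2 (remaining 1U)
6U → rack 3 (remaining 14U)
3U → rack 3 (remaining 11U)
14U → rack 4 (remaining 6U)
14U → rack 5 (remaining 6U)
6U → rack 4 (remaining 0U)
6U → rack 5 (remaining 0U)

5 racks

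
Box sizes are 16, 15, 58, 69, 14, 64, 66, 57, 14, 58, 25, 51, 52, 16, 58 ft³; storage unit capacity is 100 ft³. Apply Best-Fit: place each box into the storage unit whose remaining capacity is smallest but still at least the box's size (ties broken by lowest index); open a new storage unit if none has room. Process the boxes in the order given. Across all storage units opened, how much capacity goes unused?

267

Put 16 ft³ in storage unit 1; 84 ft³ remain.
Put 15 ft³ in storage unit 1; 69 ft³ remain.
Put 58 ft³ in storage unit 1; 11 ft³ remain.
Put 69 ft³ in storage unit 2; 31 ft³ remain.
Put 14 ft³ in storage unit 2; 17 ft³ remain.
Put 64 ft³ in storage unit 3; 36 ft³ remain.
Put 66 ft³ in storage unit 4; 34 ft³ remain.
Put 57 ft³ in storage unit 5; 43 ft³ remain.
Put 14 ft³ in storage unit 2; 3 ft³ remain.
Put 58 ft³ in storage unit 6; 42 ft³ remain.
Put 25 ft³ in storage unit 4; 9 ft³ remain.
Put 51 ft³ in storage unit 7; 49 ft³ remain.
Put 52 ft³ in storage unit 8; 48 ft³ remain.
Put 16 ft³ in storage unit 3; 20 ft³ remain.
Put 58 ft³ in storage unit 9; 42 ft³ remain.
9 storage units × 100 ft³ = 900 ft³; used 633 ft³; unused 267 ft³.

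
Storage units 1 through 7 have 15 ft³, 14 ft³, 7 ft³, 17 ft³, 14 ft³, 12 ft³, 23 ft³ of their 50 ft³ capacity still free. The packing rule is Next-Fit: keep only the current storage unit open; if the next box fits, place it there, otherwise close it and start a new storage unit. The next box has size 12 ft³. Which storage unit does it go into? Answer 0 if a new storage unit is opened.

7

Next-Fit only looks at storage unit 7, which has 23 ft³ free.
12 ft³ fits there.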